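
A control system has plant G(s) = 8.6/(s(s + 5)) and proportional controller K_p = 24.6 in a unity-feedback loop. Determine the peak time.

T_p = 0.219 s

From 1 + K_pG(s) = 0: s² + 5s + 211.6 = 0 ⇒ ω_n = 14.55, ζ = 0.1719.
Damped frequency ω_d = ω_n√(1−ζ²) = 14.33 rad/s, so peak time T_p = π/ω_d = 0.219 s.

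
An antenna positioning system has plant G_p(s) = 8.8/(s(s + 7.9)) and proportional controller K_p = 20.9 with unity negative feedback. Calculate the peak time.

Closed-loop characteristic equation: s² + 7.9s + 183.9 = 0, so ω_n = 13.56 rad/s and ζ = 7.9/(2·13.56) = 0.2913.
Damped frequency ω_d = ω_n√(1−ζ²) = 12.97 rad/s, so peak time T_p = π/ω_d = 0.242 s.

T_p = 0.242 s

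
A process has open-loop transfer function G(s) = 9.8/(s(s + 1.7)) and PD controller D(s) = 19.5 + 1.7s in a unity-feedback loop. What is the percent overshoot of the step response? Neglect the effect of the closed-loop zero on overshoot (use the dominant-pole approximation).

Forward path: (19.5 + 1.7s)·9.8/(s(s+1.7)). The closed-loop characteristic equation is s² + (1.7 + 9.8·1.7)s + 9.8·19.5 = 0.
That is s² + 18.36s + 191.1 = 0, so ω_n = 13.82 rad/s and ζ = 18.36/(2·13.82) = 0.6641.
%OS = 100·exp(−πζ/√(1−ζ²)) = 6.14%.

6.14%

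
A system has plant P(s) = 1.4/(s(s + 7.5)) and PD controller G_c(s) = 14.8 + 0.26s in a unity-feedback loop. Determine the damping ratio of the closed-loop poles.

Forward path: (14.8 + 0.26s)·1.4/(s(s+7.5)). The closed-loop characteristic equation is s² + (7.5 + 1.4·0.26)s + 1.4·14.8 = 0.
That is s² + 7.864s + 20.72 = 0, so ω_n = 4.552 rad/s and ζ = 7.864/(2·4.552) = 0.8638.

ζ = 0.864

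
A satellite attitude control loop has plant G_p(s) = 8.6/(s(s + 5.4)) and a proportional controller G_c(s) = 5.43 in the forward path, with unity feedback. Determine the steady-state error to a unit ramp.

The loop has one pole at the origin (type 1). Velocity error constant K_v = lim_{s→0} s·G_c(s)G_p(s) = 5.43·8.6/5.4 = 8.648.
Steady-state error to a unit ramp: e_ss = 1/K_v = 0.116.

0.116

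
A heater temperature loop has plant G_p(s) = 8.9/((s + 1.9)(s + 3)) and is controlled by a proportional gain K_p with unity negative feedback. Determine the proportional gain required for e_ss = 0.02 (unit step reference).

K_p = 31.4

For a type-0 loop with proportional control, e_ss = 1/(1 + K_p·G_p(0)).
G_p(0) = 1.561. Require 1/(1 + K_p·1.561) = 0.02, so 1 + 1.561·K_p = 50.
K_p = (50 − 1)/1.561 = 31.4.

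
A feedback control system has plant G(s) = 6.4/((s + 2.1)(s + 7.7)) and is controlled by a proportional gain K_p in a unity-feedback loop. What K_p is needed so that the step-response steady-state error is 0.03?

K_p = 81.7

For a type-0 loop with proportional control, e_ss = 1/(1 + K_p·G(0)).
G(0) = 0.3958. Require 1/(1 + K_p·0.3958) = 0.03, so 1 + 0.3958·K_p = 33.33.
K_p = (33.33 − 1)/0.3958 = 81.7.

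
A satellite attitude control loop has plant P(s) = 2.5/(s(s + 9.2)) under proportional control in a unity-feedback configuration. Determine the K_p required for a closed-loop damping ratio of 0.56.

K_p = 27

Closed-loop characteristic equation: s² + 9.2s + K_p·2.5 = 0.
So ω_n = √(2.5K_p) and 2ζω_n = 9.2, giving ζ = 9.2/(2√(2.5K_p)).
Setting ζ = 0.56: √(2.5K_p) = 9.2/(2·0.56) = 8.214, so K_p = 67.47/2.5 = 27.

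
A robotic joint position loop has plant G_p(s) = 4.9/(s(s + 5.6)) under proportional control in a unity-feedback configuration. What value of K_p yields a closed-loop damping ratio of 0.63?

K_p = 4.03

Closed-loop characteristic equation: s² + 5.6s + K_p·4.9 = 0.
So ω_n = √(4.9K_p) and 2ζω_n = 5.6, giving ζ = 5.6/(2√(4.9K_p)).
Setting ζ = 0.63: √(4.9K_p) = 5.6/(2·0.63) = 4.444, so K_p = 19.75/4.9 = 4.03.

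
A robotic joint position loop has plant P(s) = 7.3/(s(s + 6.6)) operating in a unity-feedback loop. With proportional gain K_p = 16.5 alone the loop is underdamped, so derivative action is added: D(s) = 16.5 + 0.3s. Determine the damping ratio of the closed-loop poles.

ζ = 0.4

Forward path: (16.5 + 0.3s)·7.3/(s(s+6.6)). The closed-loop characteristic equation is s² + (6.6 + 7.3·0.3)s + 7.3·16.5 = 0.
That is s² + 8.79s + 120.5 = 0, so ω_n = 10.97 rad/s and ζ = 8.79/(2·10.97) = 0.4005.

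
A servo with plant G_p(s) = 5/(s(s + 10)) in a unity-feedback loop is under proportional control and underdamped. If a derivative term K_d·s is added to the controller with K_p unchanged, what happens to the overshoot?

With PD the characteristic equation becomes s² + (a + K·K_d)s + K·K_p = 0; the damping term grows, ζ rises, overshoot falls.

decrease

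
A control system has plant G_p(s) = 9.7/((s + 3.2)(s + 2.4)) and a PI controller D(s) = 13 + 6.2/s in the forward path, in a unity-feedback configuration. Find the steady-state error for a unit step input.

The open loop D(s)G_p(s) has a pole at the origin (type 1), so the static position error constant is infinite and e_ss = 1/(1+∞) = 0.

0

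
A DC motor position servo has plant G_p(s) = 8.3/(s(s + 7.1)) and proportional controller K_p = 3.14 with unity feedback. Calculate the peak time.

Closed-loop characteristic equation: s² + 7.1s + 26.06 = 0, so ω_n = 5.105 rad/s and ζ = 7.1/(2·5.105) = 0.6954.
Damped frequency ω_d = ω_n√(1−ζ²) = 3.669 rad/s, so peak time T_p = π/ω_d = 0.856 s.

T_p = 0.856 s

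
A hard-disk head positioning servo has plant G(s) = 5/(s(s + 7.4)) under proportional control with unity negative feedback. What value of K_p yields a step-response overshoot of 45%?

K_p = 45.1

From %OS = 100·exp(−πζ/√(1−ζ²)) = 45%, ζ = −ln(0.45)/√(π²+ln²(0.45)) = 0.2463.
Characteristic equation s² + 7.4s + 5K_p = 0 gives ζ = 7.4/(2√(5K_p)).
Setting ζ = 0.2463: √(5K_p) = 7.4/(2·0.2463) = 15.02, so K_p = 225.6/5 = 45.1.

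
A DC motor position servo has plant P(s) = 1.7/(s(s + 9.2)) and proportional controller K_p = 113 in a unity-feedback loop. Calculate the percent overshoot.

33.1%

From 1 + K_pP(s) = 0: s² + 9.2s + 192.1 = 0 ⇒ ω_n = 13.86, ζ = 0.3319.
%OS = 100·exp(−πζ/√(1−ζ²)) = 100·exp(−π·0.3319/√0.8898) = 33.1%.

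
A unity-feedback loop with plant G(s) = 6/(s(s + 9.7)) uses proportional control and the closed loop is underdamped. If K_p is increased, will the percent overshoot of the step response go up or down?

Characteristic equation s² + 9.7s + K_p·6 = 0: raising K_p raises ω_n while 2ζω_n = 9.7 is fixed, so ζ falls and overshoot grows.

increase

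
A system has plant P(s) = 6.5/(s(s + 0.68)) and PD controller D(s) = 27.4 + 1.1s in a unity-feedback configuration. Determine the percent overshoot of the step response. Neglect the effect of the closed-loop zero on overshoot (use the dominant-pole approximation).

38.1%

Forward path: (27.4 + 1.1s)·6.5/(s(s+0.68)). The closed-loop characteristic equation is s² + (0.68 + 6.5·1.1)s + 6.5·27.4 = 0.
That is s² + 7.83s + 178.1 = 0, so ω_n = 13.35 rad/s and ζ = 7.83/(2·13.35) = 0.2934.
%OS = 100·exp(−πζ/√(1−ζ²)) = 38.1%.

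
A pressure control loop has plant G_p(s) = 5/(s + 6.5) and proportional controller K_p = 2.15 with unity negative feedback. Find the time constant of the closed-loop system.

Closed-loop transfer function: T(s) = K_p·G_p(s)/(1 + K_p·G_p(s)) = 10.75/(s + 6.5 + 10.75) = 10.75/(s + 17.25).
Time constant τ = 1/17.25 = 0.058 s.

τ = 0.058 s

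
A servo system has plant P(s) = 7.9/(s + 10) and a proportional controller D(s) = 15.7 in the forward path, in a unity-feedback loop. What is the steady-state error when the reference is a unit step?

The loop is type 0. Static position error constant K_pos = D(0)·P(0) = 15.7·0.79 = 12.4.
Steady-state error to a unit step: e_ss = 1/(1+K_pos) = 1/13.4 = 0.0746.

0.0746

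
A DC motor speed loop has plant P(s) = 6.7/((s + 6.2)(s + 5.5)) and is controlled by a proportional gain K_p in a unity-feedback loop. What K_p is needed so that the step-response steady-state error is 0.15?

K_p = 28.8

For a type-0 loop with proportional control, e_ss = 1/(1 + K_p·P(0)).
P(0) = 0.1965. Require 1/(1 + K_p·0.1965) = 0.15, so 1 + 0.1965·K_p = 6.667.
K_p = (6.667 − 1)/0.1965 = 28.8.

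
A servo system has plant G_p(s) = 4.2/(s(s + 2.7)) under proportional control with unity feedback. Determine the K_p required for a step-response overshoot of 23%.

K_p = 2.42

From %OS = 100·exp(−πζ/√(1−ζ²)) = 23%, ζ = −ln(0.23)/√(π²+ln²(0.23)) = 0.4237.
Characteristic equation s² + 2.7s + 4.2K_p = 0 gives ζ = 2.7/(2√(4.2K_p)).
Setting ζ = 0.4237: √(4.2K_p) = 2.7/(2·0.4237) = 3.186, so K_p = 10.15/4.2 = 2.42.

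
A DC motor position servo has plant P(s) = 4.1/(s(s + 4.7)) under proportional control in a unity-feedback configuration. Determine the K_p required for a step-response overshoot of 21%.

K_p = 6.81

From %OS = 100·exp(−πζ/√(1−ζ²)) = 21%, ζ = −ln(0.21)/√(π²+ln²(0.21)) = 0.4449.
Characteristic equation s² + 4.7s + 4.1K_p = 0 gives ζ = 4.7/(2√(4.1K_p)).
Setting ζ = 0.4449: √(4.1K_p) = 4.7/(2·0.4449) = 5.282, so K_p = 27.9/4.1 = 6.81.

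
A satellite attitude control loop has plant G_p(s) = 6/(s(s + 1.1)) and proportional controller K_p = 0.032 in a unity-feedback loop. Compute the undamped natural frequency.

ω_n = 0.438 rad/s

1 + K_p·G_p(s) = 0 gives s² + 1.1s + 0.192 = 0.
So ω_n² = 0.192 ⇒ ω_n = 0.4382 rad/s, and ζ = 1.1/(2ω_n) = 1.26.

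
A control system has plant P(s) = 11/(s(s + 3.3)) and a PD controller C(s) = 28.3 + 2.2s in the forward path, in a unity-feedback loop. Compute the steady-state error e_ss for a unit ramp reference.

0.0106

The loop has one pole at the origin (type 1). Velocity error constant K_v = lim_{s→0} s·C(s)P(s) = 28.3·11/3.3 = 94.33.
Steady-state error to a unit ramp: e_ss = 1/K_v = 0.0106.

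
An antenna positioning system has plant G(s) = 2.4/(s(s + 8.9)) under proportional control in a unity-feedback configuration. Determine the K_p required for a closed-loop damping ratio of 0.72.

Closed-loop characteristic equation: s² + 8.9s + K_p·2.4 = 0.
So ω_n = √(2.4K_p) and 2ζω_n = 8.9, giving ζ = 8.9/(2√(2.4K_p)).
Setting ζ = 0.72: √(2.4K_p) = 8.9/(2·0.72) = 6.181, so K_p = 38.2/2.4 = 15.9.

K_p = 15.9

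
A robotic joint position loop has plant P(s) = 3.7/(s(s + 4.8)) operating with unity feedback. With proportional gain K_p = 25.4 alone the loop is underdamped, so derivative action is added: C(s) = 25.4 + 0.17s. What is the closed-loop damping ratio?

Forward path: (25.4 + 0.17s)·3.7/(s(s+4.8)). The closed-loop characteristic equation is s² + (4.8 + 3.7·0.17)s + 3.7·25.4 = 0.
That is s² + 5.429s + 93.98 = 0, so ω_n = 9.694 rad/s and ζ = 5.429/(2·9.694) = 0.28.

ζ = 0.28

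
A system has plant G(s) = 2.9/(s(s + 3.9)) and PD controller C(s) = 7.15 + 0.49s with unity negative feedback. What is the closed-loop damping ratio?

ζ = 0.584

Forward path: (7.15 + 0.49s)·2.9/(s(s+3.9)). The closed-loop characteristic equation is s² + (3.9 + 2.9·0.49)s + 2.9·7.15 = 0.
That is s² + 5.321s + 20.73 = 0, so ω_n = 4.554 rad/s and ζ = 5.321/(2·4.554) = 0.5843.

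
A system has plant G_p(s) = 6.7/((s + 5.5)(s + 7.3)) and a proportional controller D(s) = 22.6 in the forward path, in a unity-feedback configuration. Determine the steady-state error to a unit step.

The loop is type 0. Static position error constant K_pos = D(0)·G_p(0) = 22.6·0.1669 = 3.771.
Steady-state error to a unit step: e_ss = 1/(1+K_pos) = 1/4.771 = 0.21.

0.21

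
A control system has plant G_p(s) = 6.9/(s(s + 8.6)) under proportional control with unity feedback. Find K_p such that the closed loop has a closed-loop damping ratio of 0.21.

Closed-loop characteristic equation: s² + 8.6s + K_p·6.9 = 0.
So ω_n = √(6.9K_p) and 2ζω_n = 8.6, giving ζ = 8.6/(2√(6.9K_p)).
Setting ζ = 0.21: √(6.9K_p) = 8.6/(2·0.21) = 20.48, so K_p = 419.3/6.9 = 60.8.

K_p = 60.8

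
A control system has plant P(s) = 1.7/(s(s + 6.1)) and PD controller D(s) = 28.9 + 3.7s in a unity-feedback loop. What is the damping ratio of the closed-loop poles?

ζ = 0.884

Forward path: (28.9 + 3.7s)·1.7/(s(s+6.1)). The closed-loop characteristic equation is s² + (6.1 + 1.7·3.7)s + 1.7·28.9 = 0.
That is s² + 12.39s + 49.13 = 0, so ω_n = 7.009 rad/s and ζ = 12.39/(2·7.009) = 0.8838.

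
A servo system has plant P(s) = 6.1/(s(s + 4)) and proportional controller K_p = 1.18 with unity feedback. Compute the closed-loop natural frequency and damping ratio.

ω_n = 2.68 rad/s, ζ = 0.745

The closed-loop denominator is s(s+4) + 1.18·6.1 = s² + 4s + 7.198.
So ω_n² = 7.198 ⇒ ω_n = 2.683 rad/s, and ζ = 4/(2ω_n) = 0.745.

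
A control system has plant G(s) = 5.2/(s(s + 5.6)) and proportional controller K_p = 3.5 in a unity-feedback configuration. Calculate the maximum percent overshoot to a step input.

Closed-loop characteristic equation: s² + 5.6s + 18.2 = 0, so ω_n = 4.266 rad/s and ζ = 5.6/(2·4.266) = 0.6563.
%OS = 100·exp(−πζ/√(1−ζ²)) = 100·exp(−π·0.6563/√0.5692) = 6.5%.

6.5%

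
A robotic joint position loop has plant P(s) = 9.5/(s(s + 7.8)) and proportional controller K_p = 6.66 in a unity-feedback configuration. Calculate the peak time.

T_p = 0.453 s

Closed-loop characteristic equation: s² + 7.8s + 63.27 = 0, so ω_n = 7.954 rad/s and ζ = 7.8/(2·7.954) = 0.4903.
Damped frequency ω_d = ω_n√(1−ζ²) = 6.933 rad/s, so peak time T_p = π/ω_d = 0.453 s.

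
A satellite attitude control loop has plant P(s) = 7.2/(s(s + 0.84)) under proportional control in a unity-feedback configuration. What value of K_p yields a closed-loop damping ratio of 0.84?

Closed-loop characteristic equation: s² + 0.84s + K_p·7.2 = 0.
So ω_n = √(7.2K_p) and 2ζω_n = 0.84, giving ζ = 0.84/(2√(7.2K_p)).
Setting ζ = 0.84: √(7.2K_p) = 0.84/(2·0.84) = 0.5, so K_p = 0.25/7.2 = 0.0347.

K_p = 0.0347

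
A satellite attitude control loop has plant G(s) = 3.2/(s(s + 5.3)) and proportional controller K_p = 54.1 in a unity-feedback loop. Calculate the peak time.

The closed-loop denominator s² + 5.3s + 173.1 gives ω_n = √173.1 = 13.16 and ζ = 5.3/(2ω_n) = 0.2014.
Damped frequency ω_d = ω_n√(1−ζ²) = 12.89 rad/s, so peak time T_p = π/ω_d = 0.244 s.

T_p = 0.244 s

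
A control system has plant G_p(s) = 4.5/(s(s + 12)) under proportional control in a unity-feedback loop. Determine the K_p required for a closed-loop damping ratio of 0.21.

Closed-loop characteristic equation: s² + 12s + K_p·4.5 = 0.
So ω_n = √(4.5K_p) and 2ζω_n = 12, giving ζ = 12/(2√(4.5K_p)).
Setting ζ = 0.21: √(4.5K_p) = 12/(2·0.21) = 28.57, so K_p = 816.3/4.5 = 181.

K_p = 181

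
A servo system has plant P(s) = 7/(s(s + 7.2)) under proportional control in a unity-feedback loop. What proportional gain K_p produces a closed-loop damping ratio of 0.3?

K_p = 20.6

Closed-loop characteristic equation: s² + 7.2s + K_p·7 = 0.
So ω_n = √(7K_p) and 2ζω_n = 7.2, giving ζ = 7.2/(2√(7K_p)).
Setting ζ = 0.3: √(7K_p) = 7.2/(2·0.3) = 12, so K_p = 144/7 = 20.6.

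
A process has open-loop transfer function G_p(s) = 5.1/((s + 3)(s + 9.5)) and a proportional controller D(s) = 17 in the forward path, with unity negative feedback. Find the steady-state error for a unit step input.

The loop is type 0. Static position error constant K_pos = D(0)·G_p(0) = 17·0.1789 = 3.042.
Steady-state error to a unit step: e_ss = 1/(1+K_pos) = 1/4.042 = 0.247.

0.247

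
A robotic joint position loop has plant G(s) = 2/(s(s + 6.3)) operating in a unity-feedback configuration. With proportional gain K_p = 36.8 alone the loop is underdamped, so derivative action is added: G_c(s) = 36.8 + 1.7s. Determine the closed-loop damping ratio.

ζ = 0.565

Forward path: (36.8 + 1.7s)·2/(s(s+6.3)). The closed-loop characteristic equation is s² + (6.3 + 2·1.7)s + 2·36.8 = 0.
That is s² + 9.7s + 73.6 = 0, so ω_n = 8.579 rad/s and ζ = 9.7/(2·8.579) = 0.5653.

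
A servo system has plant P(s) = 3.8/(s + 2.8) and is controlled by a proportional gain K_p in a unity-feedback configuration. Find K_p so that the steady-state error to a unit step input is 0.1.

K_p = 6.63

For a type-0 loop with proportional control, e_ss = 1/(1 + K_p·P(0)).
P(0) = 1.357. Require 1/(1 + K_p·1.357) = 0.1, so 1 + 1.357·K_p = 10.
K_p = (10 − 1)/1.357 = 6.63.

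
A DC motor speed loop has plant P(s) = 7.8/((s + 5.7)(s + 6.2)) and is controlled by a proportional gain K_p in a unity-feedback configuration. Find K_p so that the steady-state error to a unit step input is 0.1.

The loop is type 0, so e_ss(step) = 1/(1 + K_pos) with K_pos = K_p·P(0).
P(0) = 0.2207. Require 1/(1 + K_p·0.2207) = 0.1, so 1 + 0.2207·K_p = 10.
K_p = (10 − 1)/0.2207 = 40.8.

K_p = 40.8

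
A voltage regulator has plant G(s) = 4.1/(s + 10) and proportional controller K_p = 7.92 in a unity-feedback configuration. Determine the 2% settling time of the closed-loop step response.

Closed-loop transfer function: T(s) = K_p·G(s)/(1 + K_p·G(s)) = 32.47/(s + 10 + 32.47) = 32.47/(s + 42.47).
Time constant τ = 1/42.47 = 0.02354 s, so the 2% settling time is about 4τ = 0.0942 s.

T_s ≈ 0.0942 s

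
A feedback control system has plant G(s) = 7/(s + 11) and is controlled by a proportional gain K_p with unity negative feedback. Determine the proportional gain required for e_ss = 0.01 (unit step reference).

For a type-0 loop with proportional control, e_ss = 1/(1 + K_p·G(0)).
G(0) = 0.6364. Require 1/(1 + K_p·0.6364) = 0.01, so 1 + 0.6364·K_p = 100.
K_p = (100 − 1)/0.6364 = 156.

K_p = 156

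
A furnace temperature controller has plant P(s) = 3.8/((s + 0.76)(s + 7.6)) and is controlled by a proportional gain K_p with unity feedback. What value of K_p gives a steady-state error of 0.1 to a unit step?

Steady-state error for a unit step on this type-0 loop is 1/(1 + K_p·P(0)).
P(0) = 0.6579. Require 1/(1 + K_p·0.6579) = 0.1, so 1 + 0.6579·K_p = 10.
K_p = (10 − 1)/0.6579 = 13.7.

K_p = 13.7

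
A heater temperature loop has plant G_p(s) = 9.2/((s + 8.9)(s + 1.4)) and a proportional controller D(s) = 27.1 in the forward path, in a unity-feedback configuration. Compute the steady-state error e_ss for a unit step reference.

The loop is type 0. Static position error constant K_pos = D(0)·G_p(0) = 27.1·0.7384 = 20.01.
Steady-state error to a unit step: e_ss = 1/(1+K_pos) = 1/21.01 = 0.0476.

0.0476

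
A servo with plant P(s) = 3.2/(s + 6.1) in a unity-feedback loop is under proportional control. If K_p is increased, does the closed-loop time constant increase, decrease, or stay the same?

The closed-loop bandwidth 6.1+K_p·3.2 grows with K_p, so τ shrinks.

decrease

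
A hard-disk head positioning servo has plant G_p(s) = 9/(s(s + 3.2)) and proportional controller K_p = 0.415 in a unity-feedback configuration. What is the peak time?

From 1 + K_pG_p(s) = 0: s² + 3.2s + 3.735 = 0 ⇒ ω_n = 1.933, ζ = 0.8279.
Damped frequency ω_d = ω_n√(1−ζ²) = 1.084 rad/s, so peak time T_p = π/ω_d = 2.9 s.

T_p = 2.9 s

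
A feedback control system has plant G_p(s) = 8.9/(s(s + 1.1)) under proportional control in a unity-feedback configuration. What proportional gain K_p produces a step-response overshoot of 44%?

From %OS = 100·exp(−πζ/√(1−ζ²)) = 44%, ζ = −ln(0.44)/√(π²+ln²(0.44)) = 0.2528.
Characteristic equation s² + 1.1s + 8.9K_p = 0 gives ζ = 1.1/(2√(8.9K_p)).
Setting ζ = 0.2528: √(8.9K_p) = 1.1/(2·0.2528) = 2.175, so K_p = 4.732/8.9 = 0.532.

K_p = 0.532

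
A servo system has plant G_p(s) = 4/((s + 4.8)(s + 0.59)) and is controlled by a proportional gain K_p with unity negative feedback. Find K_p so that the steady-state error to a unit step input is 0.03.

K_p = 22.9

Steady-state error for a unit step on this type-0 loop is 1/(1 + K_p·G_p(0)).
G_p(0) = 1.412. Require 1/(1 + K_p·1.412) = 0.03, so 1 + 1.412·K_p = 33.33.
K_p = (33.33 − 1)/1.412 = 22.9.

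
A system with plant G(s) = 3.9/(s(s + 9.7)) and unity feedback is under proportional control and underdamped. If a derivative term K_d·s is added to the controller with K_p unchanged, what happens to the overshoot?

The derivative term adds K·K_d to the s-coefficient of the characteristic equation, raising 2ζω_n while ω_n is unchanged; ζ increases, so overshoot decreases.

decrease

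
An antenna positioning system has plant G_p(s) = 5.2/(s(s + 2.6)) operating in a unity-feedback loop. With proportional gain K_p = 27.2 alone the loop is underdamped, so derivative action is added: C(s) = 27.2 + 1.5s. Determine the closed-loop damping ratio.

ζ = 0.437

Forward path: (27.2 + 1.5s)·5.2/(s(s+2.6)). The closed-loop characteristic equation is s² + (2.6 + 5.2·1.5)s + 5.2·27.2 = 0.
That is s² + 10.4s + 141.4 = 0, so ω_n = 11.89 rad/s and ζ = 10.4/(2·11.89) = 0.4372.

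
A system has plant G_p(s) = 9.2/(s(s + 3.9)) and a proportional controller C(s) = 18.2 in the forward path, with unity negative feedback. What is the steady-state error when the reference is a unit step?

The open loop C(s)G_p(s) has a pole at the origin (type 1), so the static position error constant is infinite and e_ss = 1/(1+∞) = 0.

0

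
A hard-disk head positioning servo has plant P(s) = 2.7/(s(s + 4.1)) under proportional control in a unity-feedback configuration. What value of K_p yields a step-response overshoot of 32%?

From %OS = 100·exp(−πζ/√(1−ζ²)) = 32%, ζ = −ln(0.32)/√(π²+ln²(0.32)) = 0.341.
Characteristic equation s² + 4.1s + 2.7K_p = 0 gives ζ = 4.1/(2√(2.7K_p)).
Setting ζ = 0.341: √(2.7K_p) = 4.1/(2·0.341) = 6.012, so K_p = 36.15/2.7 = 13.4.

K_p = 13.4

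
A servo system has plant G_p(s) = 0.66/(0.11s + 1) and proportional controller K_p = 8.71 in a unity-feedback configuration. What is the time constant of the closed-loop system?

τ = 0.0163 s

Closed loop: T(s) = K_p·G_p/(1+K_p·G_p) = 5.749/(0.11s + 1 + 5.749), with pole at s = −(1 + 5.749)/0.11 = −61.35.
Closed-loop time constant τ = 1/61.35 = 0.0163 s.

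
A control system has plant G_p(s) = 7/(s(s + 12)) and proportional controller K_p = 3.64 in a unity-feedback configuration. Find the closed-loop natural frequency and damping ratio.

With unity feedback the closed-loop characteristic equation is s² + 12s + 3.64·7 = s² + 12s + 25.48 = 0.
So ω_n² = 25.48 ⇒ ω_n = 5.048 rad/s, and ζ = 12/(2ω_n) = 1.19.

ω_n = 5.05 rad/s, ζ = 1.19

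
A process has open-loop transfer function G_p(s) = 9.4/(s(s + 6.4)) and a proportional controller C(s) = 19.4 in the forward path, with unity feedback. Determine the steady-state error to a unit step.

The open loop C(s)G_p(s) has a pole at the origin (type 1), so the static position error constant is infinite and e_ss = 1/(1+∞) = 0.

0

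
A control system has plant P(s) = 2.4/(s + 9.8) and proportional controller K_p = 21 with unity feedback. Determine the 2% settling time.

Closed-loop transfer function: T(s) = K_p·P(s)/(1 + K_p·P(s)) = 50.4/(s + 9.8 + 50.4) = 50.4/(s + 60.2).
Time constant τ = 1/60.2 = 0.01661 s, so the 2% settling time is about 4τ = 0.0664 s.

T_s ≈ 0.0664 s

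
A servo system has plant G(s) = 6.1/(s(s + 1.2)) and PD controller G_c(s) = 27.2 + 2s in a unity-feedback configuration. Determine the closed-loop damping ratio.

Forward path: (27.2 + 2s)·6.1/(s(s+1.2)). The closed-loop characteristic equation is s² + (1.2 + 6.1·2)s + 6.1·27.2 = 0.
That is s² + 13.4s + 165.9 = 0, so ω_n = 12.88 rad/s and ζ = 13.4/(2·12.88) = 0.5201.

ζ = 0.52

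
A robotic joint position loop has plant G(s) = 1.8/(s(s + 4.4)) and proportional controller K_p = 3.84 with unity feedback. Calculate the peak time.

T_p = 2.18 s

Closed-loop characteristic equation: s² + 4.4s + 6.912 = 0, so ω_n = 2.629 rad/s and ζ = 4.4/(2·2.629) = 0.8368.
Damped frequency ω_d = ω_n√(1−ζ²) = 1.439 rad/s, so peak time T_p = π/ω_d = 2.18 s.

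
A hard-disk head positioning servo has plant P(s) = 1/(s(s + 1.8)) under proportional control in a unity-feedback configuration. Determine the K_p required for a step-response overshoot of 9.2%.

K_p = 2.21

From %OS = 100·exp(−πζ/√(1−ζ²)) = 9.2%, ζ = −ln(0.092)/√(π²+ln²(0.092)) = 0.6048.
Characteristic equation s² + 1.8s + 1K_p = 0 gives ζ = 1.8/(2√(1K_p)).
Setting ζ = 0.6048: √(1K_p) = 1.8/(2·0.6048) = 1.488, so K_p = 2.214/1 = 2.21.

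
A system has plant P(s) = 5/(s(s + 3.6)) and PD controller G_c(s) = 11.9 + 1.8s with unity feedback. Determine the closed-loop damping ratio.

ζ = 0.817

Forward path: (11.9 + 1.8s)·5/(s(s+3.6)). The closed-loop characteristic equation is s² + (3.6 + 5·1.8)s + 5·11.9 = 0.
That is s² + 12.6s + 59.5 = 0, so ω_n = 7.714 rad/s and ζ = 12.6/(2·7.714) = 0.8167.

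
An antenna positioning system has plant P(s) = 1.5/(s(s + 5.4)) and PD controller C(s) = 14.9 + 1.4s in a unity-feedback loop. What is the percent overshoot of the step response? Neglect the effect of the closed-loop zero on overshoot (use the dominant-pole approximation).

Forward path: (14.9 + 1.4s)·1.5/(s(s+5.4)). The closed-loop characteristic equation is s² + (5.4 + 1.5·1.4)s + 1.5·14.9 = 0.
That is s² + 7.5s + 22.35 = 0, so ω_n = 4.728 rad/s and ζ = 7.5/(2·4.728) = 0.7932.
%OS = 100·exp(−πζ/√(1−ζ²)) = 1.67%.

1.67%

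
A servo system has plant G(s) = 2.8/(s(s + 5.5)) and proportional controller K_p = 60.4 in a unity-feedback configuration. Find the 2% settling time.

Closed-loop characteristic equation: s² + 5.5s + 169.1 = 0, so ω_n = 13 rad/s and ζ = 5.5/(2·13) = 0.2115.
2% settling time T_s ≈ 4/(ζω_n) = 4/2.75 = 1.45 s.

T_s ≈ 1.45 s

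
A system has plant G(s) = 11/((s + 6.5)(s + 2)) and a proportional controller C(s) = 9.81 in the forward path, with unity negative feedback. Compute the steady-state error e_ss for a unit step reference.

The loop is type 0. Static position error constant K_pos = C(0)·G(0) = 9.81·0.8462 = 8.301.
Steady-state error to a unit step: e_ss = 1/(1+K_pos) = 1/9.301 = 0.108.

0.108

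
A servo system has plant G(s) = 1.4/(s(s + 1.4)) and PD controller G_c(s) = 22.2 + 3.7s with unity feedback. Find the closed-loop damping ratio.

Forward path: (22.2 + 3.7s)·1.4/(s(s+1.4)). The closed-loop characteristic equation is s² + (1.4 + 1.4·3.7)s + 1.4·22.2 = 0.
That is s² + 6.58s + 31.08 = 0, so ω_n = 5.575 rad/s and ζ = 6.58/(2·5.575) = 0.5901.

ζ = 0.59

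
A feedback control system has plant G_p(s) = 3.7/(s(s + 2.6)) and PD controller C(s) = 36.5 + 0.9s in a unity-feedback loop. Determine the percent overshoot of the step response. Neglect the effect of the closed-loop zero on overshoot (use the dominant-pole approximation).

Forward path: (36.5 + 0.9s)·3.7/(s(s+2.6)). The closed-loop characteristic equation is s² + (2.6 + 3.7·0.9)s + 3.7·36.5 = 0.
That is s² + 5.93s + 135.1 = 0, so ω_n = 11.62 rad/s and ζ = 5.93/(2·11.62) = 0.2551.
%OS = 100·exp(−πζ/√(1−ζ²)) = 43.6%.

43.6%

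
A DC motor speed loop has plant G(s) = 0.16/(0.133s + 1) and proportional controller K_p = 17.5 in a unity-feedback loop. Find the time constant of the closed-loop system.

τ = 0.035 s

Closed loop: T(s) = K_p·G/(1+K_p·G) = 2.8/(0.133s + 1 + 2.8), with pole at s = −(1 + 2.8)/0.133 = −28.57.
Closed-loop time constant τ = 1/28.57 = 0.035 s.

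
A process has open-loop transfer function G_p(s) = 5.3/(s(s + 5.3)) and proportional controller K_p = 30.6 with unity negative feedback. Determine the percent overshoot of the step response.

From 1 + K_pG_p(s) = 0: s² + 5.3s + 162.2 = 0 ⇒ ω_n = 12.73, ζ = 0.2081.
%OS = 100·exp(−πζ/√(1−ζ²)) = 100·exp(−π·0.2081/√0.9567) = 51.3%.

51.3%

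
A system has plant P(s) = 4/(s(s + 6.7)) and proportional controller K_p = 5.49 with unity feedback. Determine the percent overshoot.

4.03%

Closed-loop characteristic equation: s² + 6.7s + 21.96 = 0, so ω_n = 4.686 rad/s and ζ = 6.7/(2·4.686) = 0.7149.
%OS = 100·exp(−πζ/√(1−ζ²)) = 100·exp(−π·0.7149/√0.489) = 4.03%.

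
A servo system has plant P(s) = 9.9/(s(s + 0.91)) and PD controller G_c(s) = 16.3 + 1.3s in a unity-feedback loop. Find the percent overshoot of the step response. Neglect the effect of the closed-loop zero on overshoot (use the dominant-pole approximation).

13.2%

Forward path: (16.3 + 1.3s)·9.9/(s(s+0.91)). The closed-loop characteristic equation is s² + (0.91 + 9.9·1.3)s + 9.9·16.3 = 0.
That is s² + 13.78s + 161.4 = 0, so ω_n = 12.7 rad/s and ζ = 13.78/(2·12.7) = 0.5424.
%OS = 100·exp(−πζ/√(1−ζ²)) = 13.2%.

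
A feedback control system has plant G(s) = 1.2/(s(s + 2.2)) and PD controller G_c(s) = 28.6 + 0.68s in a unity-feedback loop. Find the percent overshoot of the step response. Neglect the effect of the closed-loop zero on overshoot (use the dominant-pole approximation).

Forward path: (28.6 + 0.68s)·1.2/(s(s+2.2)). The closed-loop characteristic equation is s² + (2.2 + 1.2·0.68)s + 1.2·28.6 = 0.
That is s² + 3.016s + 34.32 = 0, so ω_n = 5.858 rad/s and ζ = 3.016/(2·5.858) = 0.2574.
%OS = 100·exp(−πζ/√(1−ζ²)) = 43.3%.

43.3%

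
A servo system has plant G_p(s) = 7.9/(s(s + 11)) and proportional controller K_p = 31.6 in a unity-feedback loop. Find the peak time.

The closed-loop denominator s² + 11s + 249.6 gives ω_n = √249.6 = 15.8 and ζ = 11/(2ω_n) = 0.3481.
Damped frequency ω_d = ω_n√(1−ζ²) = 14.81 rad/s, so peak time T_p = π/ω_d = 0.212 s.

T_p = 0.212 s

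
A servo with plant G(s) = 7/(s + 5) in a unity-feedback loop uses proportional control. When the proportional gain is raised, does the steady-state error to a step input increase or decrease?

decrease

e_ss = 1/(1 + K_p·G(0)); a larger K_p raises the denominator, so e_ss decreases.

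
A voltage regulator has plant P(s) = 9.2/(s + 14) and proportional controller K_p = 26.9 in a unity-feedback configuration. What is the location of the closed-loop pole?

Closed-loop transfer function: T(s) = K_p·P(s)/(1 + K_p·P(s)) = 247.5/(s + 14 + 247.5) = 247.5/(s + 261.5).
The closed-loop pole is at s = −261.5.

s = -261.5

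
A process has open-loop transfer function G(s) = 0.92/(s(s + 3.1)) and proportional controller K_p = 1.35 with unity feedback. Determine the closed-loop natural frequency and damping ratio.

ω_n = 1.11 rad/s, ζ = 1.39

With unity feedback the closed-loop characteristic equation is s² + 3.1s + 1.35·0.92 = s² + 3.1s + 1.242 = 0.
So ω_n² = 1.242 ⇒ ω_n = 1.114 rad/s, and ζ = 3.1/(2ω_n) = 1.39.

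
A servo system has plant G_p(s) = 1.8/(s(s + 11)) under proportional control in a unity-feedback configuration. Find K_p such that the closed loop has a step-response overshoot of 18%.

K_p = 73.2

From %OS = 100·exp(−πζ/√(1−ζ²)) = 18%, ζ = −ln(0.18)/√(π²+ln²(0.18)) = 0.4791.
Characteristic equation s² + 11s + 1.8K_p = 0 gives ζ = 11/(2√(1.8K_p)).
Setting ζ = 0.4791: √(1.8K_p) = 11/(2·0.4791) = 11.48, so K_p = 131.8/1.8 = 73.2.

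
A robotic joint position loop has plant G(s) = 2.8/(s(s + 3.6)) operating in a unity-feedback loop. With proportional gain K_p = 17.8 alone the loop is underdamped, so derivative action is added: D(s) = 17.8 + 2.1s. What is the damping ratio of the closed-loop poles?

ζ = 0.671

Forward path: (17.8 + 2.1s)·2.8/(s(s+3.6)). The closed-loop characteristic equation is s² + (3.6 + 2.8·2.1)s + 2.8·17.8 = 0.
That is s² + 9.48s + 49.84 = 0, so ω_n = 7.06 rad/s and ζ = 9.48/(2·7.06) = 0.6714.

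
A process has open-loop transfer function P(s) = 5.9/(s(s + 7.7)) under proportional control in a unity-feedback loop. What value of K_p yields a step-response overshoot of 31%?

K_p = 20.6

From %OS = 100·exp(−πζ/√(1−ζ²)) = 31%, ζ = −ln(0.31)/√(π²+ln²(0.31)) = 0.3493.
Characteristic equation s² + 7.7s + 5.9K_p = 0 gives ζ = 7.7/(2√(5.9K_p)).
Setting ζ = 0.3493: √(5.9K_p) = 7.7/(2·0.3493) = 11.02, so K_p = 121.5/5.9 = 20.6.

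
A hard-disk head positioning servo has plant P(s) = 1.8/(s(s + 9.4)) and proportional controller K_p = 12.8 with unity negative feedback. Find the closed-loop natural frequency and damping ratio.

ω_n = 4.8 rad/s, ζ = 0.979

1 + K_p·P(s) = 0 gives s² + 9.4s + 23.04 = 0.
So ω_n² = 23.04 ⇒ ω_n = 4.8 rad/s, and ζ = 9.4/(2ω_n) = 0.979.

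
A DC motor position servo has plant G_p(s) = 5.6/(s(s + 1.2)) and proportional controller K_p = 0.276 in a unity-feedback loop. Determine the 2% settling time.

Closed-loop characteristic equation: s² + 1.2s + 1.546 = 0, so ω_n = 1.243 rad/s and ζ = 1.2/(2·1.243) = 0.4826.
2% settling time T_s ≈ 4/(ζω_n) = 4/0.6 = 6.67 s.

T_s ≈ 6.67 s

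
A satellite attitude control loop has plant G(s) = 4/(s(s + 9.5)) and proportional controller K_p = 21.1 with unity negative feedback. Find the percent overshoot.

15%

Closed-loop characteristic equation: s² + 9.5s + 84.4 = 0, so ω_n = 9.187 rad/s and ζ = 9.5/(2·9.187) = 0.517.
%OS = 100·exp(−πζ/√(1−ζ²)) = 100·exp(−π·0.517/√0.7327) = 15%.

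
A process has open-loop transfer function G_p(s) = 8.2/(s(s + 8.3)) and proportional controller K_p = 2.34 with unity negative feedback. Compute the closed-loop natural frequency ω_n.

With unity feedback the closed-loop characteristic equation is s² + 8.3s + 2.34·8.2 = s² + 8.3s + 19.19 = 0.
So ω_n² = 19.19 ⇒ ω_n = 4.38 rad/s, and ζ = 8.3/(2ω_n) = 0.947.

ω_n = 4.38 rad/s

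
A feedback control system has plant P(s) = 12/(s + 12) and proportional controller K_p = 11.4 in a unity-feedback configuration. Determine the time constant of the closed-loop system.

τ = 0.00672 s

Closed-loop transfer function: T(s) = K_p·P(s)/(1 + K_p·P(s)) = 136.8/(s + 12 + 136.8) = 136.8/(s + 148.8).
Time constant τ = 1/148.8 = 0.00672 s.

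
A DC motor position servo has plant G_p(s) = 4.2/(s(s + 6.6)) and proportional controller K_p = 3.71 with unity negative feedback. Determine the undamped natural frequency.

The closed-loop denominator is s(s+6.6) + 3.71·4.2 = s² + 6.6s + 15.58.
Matching s² + 2ζω_n s + ω_n²: ω_n = √15.58 = 3.947 rad/s and 2ζω_n = 6.6, so ζ = 6.6/(2·3.947) = 0.836.

ω_n = 3.95 rad/s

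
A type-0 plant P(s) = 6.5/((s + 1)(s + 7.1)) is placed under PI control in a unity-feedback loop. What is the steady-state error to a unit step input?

0

The PI controller's integrator makes the forward path type 1, so e_ss to a step is zero.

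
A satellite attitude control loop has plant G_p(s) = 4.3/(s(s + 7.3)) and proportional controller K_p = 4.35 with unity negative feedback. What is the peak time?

Closed-loop characteristic equation: s² + 7.3s + 18.7 = 0, so ω_n = 4.325 rad/s and ζ = 7.3/(2·4.325) = 0.8439.
Damped frequency ω_d = ω_n√(1−ζ²) = 2.32 rad/s, so peak time T_p = π/ω_d = 1.35 s.

T_p = 1.35 s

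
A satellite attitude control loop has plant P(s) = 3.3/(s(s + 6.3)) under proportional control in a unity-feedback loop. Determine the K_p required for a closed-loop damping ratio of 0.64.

K_p = 7.34

Closed-loop characteristic equation: s² + 6.3s + K_p·3.3 = 0.
So ω_n = √(3.3K_p) and 2ζω_n = 6.3, giving ζ = 6.3/(2√(3.3K_p)).
Setting ζ = 0.64: √(3.3K_p) = 6.3/(2·0.64) = 4.922, so K_p = 24.22/3.3 = 7.34.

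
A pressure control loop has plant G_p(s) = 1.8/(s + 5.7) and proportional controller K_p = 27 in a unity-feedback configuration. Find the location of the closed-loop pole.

s = -54.3

Closed-loop transfer function: T(s) = K_p·G_p(s)/(1 + K_p·G_p(s)) = 48.6/(s + 5.7 + 48.6) = 48.6/(s + 54.3).
The closed-loop pole is at s = −54.3.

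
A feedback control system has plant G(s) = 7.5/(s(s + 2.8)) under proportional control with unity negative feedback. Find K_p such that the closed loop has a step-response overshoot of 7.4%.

K_p = 0.642

From %OS = 100·exp(−πζ/√(1−ζ²)) = 7.4%, ζ = −ln(0.074)/√(π²+ln²(0.074)) = 0.6381.
Characteristic equation s² + 2.8s + 7.5K_p = 0 gives ζ = 2.8/(2√(7.5K_p)).
Setting ζ = 0.6381: √(7.5K_p) = 2.8/(2·0.6381) = 2.194, so K_p = 4.813/7.5 = 0.642.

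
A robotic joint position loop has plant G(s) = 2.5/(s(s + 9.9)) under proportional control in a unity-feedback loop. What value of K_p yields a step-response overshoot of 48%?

K_p = 189

From %OS = 100·exp(−πζ/√(1−ζ²)) = 48%, ζ = −ln(0.48)/√(π²+ln²(0.48)) = 0.2275.
Characteristic equation s² + 9.9s + 2.5K_p = 0 gives ζ = 9.9/(2√(2.5K_p)).
Setting ζ = 0.2275: √(2.5K_p) = 9.9/(2·0.2275) = 21.76, so K_p = 473.4/2.5 = 189.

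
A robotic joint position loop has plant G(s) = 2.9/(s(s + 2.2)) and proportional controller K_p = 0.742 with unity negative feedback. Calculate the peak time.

T_p = 3.24 s

From 1 + K_pG(s) = 0: s² + 2.2s + 2.152 = 0 ⇒ ω_n = 1.467, ζ = 0.7499.
Damped frequency ω_d = ω_n√(1−ζ²) = 0.9705 rad/s, so peak time T_p = π/ω_d = 3.24 s.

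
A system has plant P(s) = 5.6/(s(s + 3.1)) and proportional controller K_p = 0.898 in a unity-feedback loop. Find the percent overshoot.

The closed-loop denominator s² + 3.1s + 5.029 gives ω_n = √5.029 = 2.242 and ζ = 3.1/(2ω_n) = 0.6912.
%OS = 100·exp(−πζ/√(1−ζ²)) = 100·exp(−π·0.6912/√0.5223) = 4.96%.

4.96%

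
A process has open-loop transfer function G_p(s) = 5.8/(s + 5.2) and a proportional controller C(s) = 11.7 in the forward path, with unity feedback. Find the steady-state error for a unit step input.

0.0712

The loop is type 0. Static position error constant K_pos = C(0)·G_p(0) = 11.7·1.115 = 13.05.
Steady-state error to a unit step: e_ss = 1/(1+K_pos) = 1/14.05 = 0.0712.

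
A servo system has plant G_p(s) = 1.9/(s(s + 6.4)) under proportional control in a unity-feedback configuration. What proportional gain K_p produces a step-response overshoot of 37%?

From %OS = 100·exp(−πζ/√(1−ζ²)) = 37%, ζ = −ln(0.37)/√(π²+ln²(0.37)) = 0.3017.
Characteristic equation s² + 6.4s + 1.9K_p = 0 gives ζ = 6.4/(2√(1.9K_p)).
Setting ζ = 0.3017: √(1.9K_p) = 6.4/(2·0.3017) = 10.61, so K_p = 112.5/1.9 = 59.2.

K_p = 59.2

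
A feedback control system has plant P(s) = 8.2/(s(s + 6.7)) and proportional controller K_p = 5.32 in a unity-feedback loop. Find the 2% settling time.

T_s ≈ 1.19 s

Closed-loop characteristic equation: s² + 6.7s + 43.62 = 0, so ω_n = 6.605 rad/s and ζ = 6.7/(2·6.605) = 0.5072.
2% settling time T_s ≈ 4/(ζω_n) = 4/3.35 = 1.19 s.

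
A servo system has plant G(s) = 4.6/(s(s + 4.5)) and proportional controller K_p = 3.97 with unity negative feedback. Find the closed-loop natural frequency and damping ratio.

ω_n = 4.27 rad/s, ζ = 0.527

1 + K_p·G(s) = 0 gives s² + 4.5s + 18.26 = 0.
So ω_n² = 18.26 ⇒ ω_n = 4.273 rad/s, and ζ = 4.5/(2ω_n) = 0.527.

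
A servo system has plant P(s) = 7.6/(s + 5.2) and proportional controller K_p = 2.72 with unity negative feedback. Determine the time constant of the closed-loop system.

τ = 0.0387 s

Closed-loop transfer function: T(s) = K_p·P(s)/(1 + K_p·P(s)) = 20.67/(s + 5.2 + 20.67) = 20.67/(s + 25.87).
Time constant τ = 1/25.87 = 0.0387 s.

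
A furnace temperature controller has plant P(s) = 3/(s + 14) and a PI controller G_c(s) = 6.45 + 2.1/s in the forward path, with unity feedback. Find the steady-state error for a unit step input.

0

The open loop G_c(s)P(s) has a pole at the origin (type 1), so the static position error constant is infinite and e_ss = 1/(1+∞) = 0.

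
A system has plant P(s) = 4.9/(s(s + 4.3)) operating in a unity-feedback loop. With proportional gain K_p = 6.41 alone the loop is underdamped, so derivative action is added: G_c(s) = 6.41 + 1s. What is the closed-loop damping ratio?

ζ = 0.821

Forward path: (6.41 + 1s)·4.9/(s(s+4.3)). The closed-loop characteristic equation is s² + (4.3 + 4.9·1)s + 4.9·6.41 = 0.
That is s² + 9.2s + 31.41 = 0, so ω_n = 5.604 rad/s and ζ = 9.2/(2·5.604) = 0.8208.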